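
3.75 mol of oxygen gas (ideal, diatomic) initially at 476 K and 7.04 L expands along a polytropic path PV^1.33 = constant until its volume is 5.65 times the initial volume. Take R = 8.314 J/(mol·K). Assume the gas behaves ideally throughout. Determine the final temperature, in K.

269 K

P₁ = nRT₁/V₁ = 3.75×8.314×476/7.04 = 2110 kPa.
Polytropic n=1.33: T₂ = T₁(V₁/V₂)^(n−1) = 476×(0.177)^0.33 = 269 K; P₂ = P₁(V₁/V₂)^n = 211 kPa.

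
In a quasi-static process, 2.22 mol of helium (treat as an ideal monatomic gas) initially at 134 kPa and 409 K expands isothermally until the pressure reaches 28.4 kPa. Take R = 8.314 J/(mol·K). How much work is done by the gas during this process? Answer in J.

V₁ = nRT₁/P₁ = 2.22×8.314×409/134 = 56.3 L.
Isothermal: T stays 409 K; PV = const ⇒ V₂ = 266 L, P₂ = 28.4 kPa.
W = nRT ln(V₂/V₁) = 2.22×8.314×409×ln(4.72) = 11700 J.

11700 J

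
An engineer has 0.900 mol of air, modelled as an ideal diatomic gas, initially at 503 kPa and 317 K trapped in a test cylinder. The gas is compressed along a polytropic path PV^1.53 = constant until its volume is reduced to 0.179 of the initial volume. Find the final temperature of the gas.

V₁ = nRT₁/P₁ = 0.900×8.314×317/503 = 4.72 L.
Polytropic n=1.53: T₂ = T₁(V₁/V₂)^(n−1) = 317×(5.59)^0.53 = 789 K; P₂ = P₁(V₁/V₂)^n = 6990 kPa.

789 K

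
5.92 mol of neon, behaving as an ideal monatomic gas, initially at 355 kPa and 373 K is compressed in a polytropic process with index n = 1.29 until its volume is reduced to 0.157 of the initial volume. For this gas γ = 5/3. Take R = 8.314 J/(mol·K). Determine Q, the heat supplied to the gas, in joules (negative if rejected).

-25400 J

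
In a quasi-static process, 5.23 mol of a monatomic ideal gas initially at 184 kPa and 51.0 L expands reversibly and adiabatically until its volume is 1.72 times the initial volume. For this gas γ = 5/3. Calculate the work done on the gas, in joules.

-4270 J

T₁ = P₁V₁/(nR) = 184×51.0/(5.23×8.314) = 216 K.
Adiabatic: TV^(γ−1) = const ⇒ T₂ = 216×(0.581)^0.667 = 150 K; PV^γ = const ⇒ P₂ = 74.5 kPa.
ΔU = nCvΔT = 5.23×12.5×(150−216) = -4270 J.
Q = 0 for an adiabatic process, so W = −ΔU = 4270 J.
Work done on the gas = −W_by = -4270 J.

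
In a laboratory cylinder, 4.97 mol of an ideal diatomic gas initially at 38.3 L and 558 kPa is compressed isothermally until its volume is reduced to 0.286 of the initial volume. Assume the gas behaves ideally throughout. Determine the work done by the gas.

T₁ = P₁V₁/(nR) = 558×38.3/(4.97×8.314) = 517 K.
Isothermal: T stays 517 K; PV = const ⇒ V₂ = 11.0 L, P₂ = 1950 kPa.
W = nRT ln(V₂/V₁) = 4.97×8.314×517×ln(0.286) = -26800 J.

-26800 J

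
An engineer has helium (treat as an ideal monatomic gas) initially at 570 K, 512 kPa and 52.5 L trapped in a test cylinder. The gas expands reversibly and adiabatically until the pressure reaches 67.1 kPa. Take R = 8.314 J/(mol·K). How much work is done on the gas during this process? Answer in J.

-22400 J

n = P₁V₁/(RT₁) = 512×52.5/(8.314×570) = 5.67 mol.
Adiabatic: T₂/T₁ = (P₂/P₁)^((γ−1)/γ) ⇒ T₂ = 570×(0.131)^0.400 = 253 K; V₂ = 178 L.
ΔU = nCvΔT = 5.67×12.5×(253−570) = -22400 J.
Q = 0 for an adiabatic process, so W = −ΔU = 22400 J.
Work done on the gas = −W_by = -22400 J.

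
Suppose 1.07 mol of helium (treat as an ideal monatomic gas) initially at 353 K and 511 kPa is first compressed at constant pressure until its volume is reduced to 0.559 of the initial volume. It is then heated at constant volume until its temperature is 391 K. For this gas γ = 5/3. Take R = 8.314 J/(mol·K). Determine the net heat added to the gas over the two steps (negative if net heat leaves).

-878 J

V₁ = nRT₁/P₁ = 1.07×8.314×353/511 = 6.15 L.
Step 1 — Isobaric: P stays 511 kPa; V/T = const ⇒ T₂ = 197 K, V₂ = 3.44 L.
W = PΔV = 511×(3.44−6.15) kPa·L = -1380 J.
ΔU = nCvΔT = 1.07×12.5×(197−353) = -2080 J.
Q = ΔU + W = nCpΔT = -3460 J.
State after step 1: P = 511 kPa, V = 3.44 L, T = 197 K.
Step 2 — Isochoric: V stays 3.44 L; P/T = const ⇒ T₂ = 391 K, P₂ = 1010 kPa.
W = 0 (no volume change).
ΔU = nCvΔT = 1.07×12.5×(391−197) = 2580 J.
Q = ΔU = 2580 J.
Net over both steps: W = -1380 J, Q = -878 J, ΔU = 507 J.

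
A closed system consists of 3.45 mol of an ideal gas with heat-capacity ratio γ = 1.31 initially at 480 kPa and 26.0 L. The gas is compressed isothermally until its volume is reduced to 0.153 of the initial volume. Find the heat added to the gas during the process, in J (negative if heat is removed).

-23400 J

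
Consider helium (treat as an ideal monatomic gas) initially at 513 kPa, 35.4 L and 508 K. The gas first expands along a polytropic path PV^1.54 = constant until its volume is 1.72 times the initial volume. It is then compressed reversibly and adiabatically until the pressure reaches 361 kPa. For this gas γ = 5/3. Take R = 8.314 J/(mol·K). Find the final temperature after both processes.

460 K

n = P₁V₁/(RT₁) = 513×35.4/(8.314×508) = 4.30 mol.
Step 1 — Polytropic n=1.54: T₂ = T₁(V₁/V₂)^(n−1) = 508×(0.581)^0.54 = 379 K; P₂ = P₁(V₁/V₂)^n = 223 kPa.
W = (P₁V₁−P₂V₂)/(n−1) = (513×35.4−223×60.9)/0.54 = 8540 J.
ΔU = nCvΔT = 4.30×12.5×(379−508) = -6920 J.
Q = ΔU + W = 1620 J.
State after step 1: P = 223 kPa, V = 60.9 L, T = 379 K.
Step 2 — Adiabatic: T₂/T₁ = (P₂/P₁)^((γ−1)/γ) ⇒ T₂ = 379×(1.62)^0.400 = 460 K; V₂ = 45.5 L.
ΔU = nCvΔT = 4.30×12.5×(460−379) = 4340 J.
Q = 0 for an adiabatic process, so W = −ΔU = -4340 J.
Net over both steps: W = 4200 J, Q = 1620 J, ΔU = -2580 J.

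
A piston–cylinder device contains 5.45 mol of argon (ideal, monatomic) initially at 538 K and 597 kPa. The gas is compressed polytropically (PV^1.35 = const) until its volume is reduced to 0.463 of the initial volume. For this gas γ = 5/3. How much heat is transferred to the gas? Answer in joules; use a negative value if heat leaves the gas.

-10200 J

V₁ = nRT₁/P₁ = 5.45×8.314×538/597 = 40.8 L.
Polytropic n=1.35: T₂ = T₁(V₁/V₂)^(n−1) = 538×(2.16)^0.35 = 704 K; P₂ = P₁(V₁/V₂)^n = 1690 kPa.
W = (P₁V₁−P₂V₂)/(n−1) = (597×40.8−1690×18.9)/0.35 = -21500 J.
ΔU = nCvΔT = 5.45×12.5×(704−538) = 11300 J.
Q = ΔU + W = -10200 J.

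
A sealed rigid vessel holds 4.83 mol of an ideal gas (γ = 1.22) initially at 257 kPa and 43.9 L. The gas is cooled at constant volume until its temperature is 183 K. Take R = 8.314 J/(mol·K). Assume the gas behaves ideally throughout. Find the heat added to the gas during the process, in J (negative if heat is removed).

T₁ = P₁V₁/(nR) = 257×43.9/(4.83×8.314) = 281 K.
Isochoric: V stays 43.9 L; P/T = const ⇒ T₂ = 183 K, P₂ = 167 kPa.
W = 0 (no volume change).
ΔU = nCvΔT = 4.83×37.8×(183−281) = -17900 J.
Q = ΔU = -17900 J.

-17900 J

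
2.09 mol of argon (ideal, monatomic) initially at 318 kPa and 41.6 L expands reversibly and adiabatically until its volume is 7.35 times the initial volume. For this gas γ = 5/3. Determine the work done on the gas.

T₁ = P₁V₁/(nR) = 318×41.6/(2.09×8.314) = 761 K.
Adiabatic: TV^(γ−1) = const ⇒ T₂ = 761×(0.136)^0.667 = 201 K; PV^γ = const ⇒ P₂ = 11.4 kPa.
ΔU = nCvΔT = 2.09×12.5×(201−761) = -14600 J.
Q = 0 for an adiabatic process, so W = −ΔU = 14600 J.
Work done on the gas = −W_by = -14600 J.

-14600 J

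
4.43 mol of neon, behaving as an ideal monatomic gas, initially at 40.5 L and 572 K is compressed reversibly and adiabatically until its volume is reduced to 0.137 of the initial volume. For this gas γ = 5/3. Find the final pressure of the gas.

P₁ = nRT₁/V₁ = 4.43×8.314×572/40.5 = 520 kPa.
Adiabatic: TV^(γ−1) = const ⇒ T₂ = 572×(7.30)^0.667 = 2150 K; PV^γ = const ⇒ P₂ = 14300 kPa.

14300 kPa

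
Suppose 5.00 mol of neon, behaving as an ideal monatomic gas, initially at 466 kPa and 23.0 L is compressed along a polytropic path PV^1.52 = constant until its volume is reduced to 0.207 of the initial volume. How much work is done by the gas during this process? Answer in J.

T₁ = P₁V₁/(nR) = 466×23.0/(5.00×8.314) = 258 K.
Polytropic n=1.52: T₂ = T₁(V₁/V₂)^(n−1) = 258×(4.83)^0.52 = 585 K; P₂ = P₁(V₁/V₂)^n = 5110 kPa.
W = (P₁V₁−P₂V₂)/(n−1) = (466×23.0−5110×4.76)/0.52 = -26100 J.

-26100 J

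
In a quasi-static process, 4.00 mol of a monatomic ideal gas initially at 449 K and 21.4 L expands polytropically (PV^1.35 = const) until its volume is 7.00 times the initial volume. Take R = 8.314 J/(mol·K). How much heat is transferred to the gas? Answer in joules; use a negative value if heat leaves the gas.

P₁ = nRT₁/V₁ = 4.00×8.314×449/21.4 = 698 kPa.
Polytropic n=1.35: T₂ = T₁(V₁/V₂)^(n−1) = 449×(0.143)^0.35 = 227 K; P₂ = P₁(V₁/V₂)^n = 50.4 kPa.
W = (P₁V₁−P₂V₂)/(n−1) = (698×21.4−50.4×150)/0.35 = 21100 J.
ΔU = nCvΔT = 4.00×12.5×(227−449) = -11100 J.
Q = ΔU + W = 10000 J.

10000 J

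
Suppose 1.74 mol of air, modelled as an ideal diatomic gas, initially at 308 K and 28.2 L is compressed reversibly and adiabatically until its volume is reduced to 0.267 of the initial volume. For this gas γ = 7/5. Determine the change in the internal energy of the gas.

7750 J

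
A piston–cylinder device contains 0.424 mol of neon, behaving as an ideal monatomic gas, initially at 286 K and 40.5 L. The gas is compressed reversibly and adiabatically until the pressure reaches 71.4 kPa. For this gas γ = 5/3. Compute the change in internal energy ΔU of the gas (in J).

P₁ = nRT₁/V₁ = 0.424×8.314×286/40.5 = 24.9 kPa.
Adiabatic: T₂/T₁ = (P₂/P₁)^((γ−1)/γ) ⇒ T₂ = 286×(2.87)^0.400 = 436 K; V₂ = 21.5 L.
For an ideal gas ΔU = nCvΔT with Cv = (3/2)R = 12.5 J/(mol·K).
ΔU = 0.424×12.5×(436−286) = 793 J.

793 J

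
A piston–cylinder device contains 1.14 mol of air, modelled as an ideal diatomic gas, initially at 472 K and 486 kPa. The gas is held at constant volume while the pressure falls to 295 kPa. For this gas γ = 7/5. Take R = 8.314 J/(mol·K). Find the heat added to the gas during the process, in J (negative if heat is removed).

-4400 J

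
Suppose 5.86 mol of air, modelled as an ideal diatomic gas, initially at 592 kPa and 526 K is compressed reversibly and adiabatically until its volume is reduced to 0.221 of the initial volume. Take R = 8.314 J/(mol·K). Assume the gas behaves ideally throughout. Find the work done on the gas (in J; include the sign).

53100 J

V₁ = nRT₁/P₁ = 5.86×8.314×526/592 = 43.3 L.
Adiabatic: TV^(γ−1) = const ⇒ T₂ = 526×(4.52)^0.400 = 962 K; PV^γ = const ⇒ P₂ = 4900 kPa.
ΔU = nCvΔT = 5.86×20.8×(962−526) = 53100 J.
Q = 0 for an adiabatic process, so W = −ΔU = -53100 J.
Work done on the gas = −W_by = 53100 J.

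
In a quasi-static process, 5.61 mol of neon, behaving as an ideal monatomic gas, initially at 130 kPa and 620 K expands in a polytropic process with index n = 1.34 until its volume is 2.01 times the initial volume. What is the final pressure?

V₁ = nRT₁/P₁ = 5.61×8.314×620/130 = 222 L.
Polytropic n=1.34: T₂ = T₁(V₁/V₂)^(n−1) = 620×(0.498)^0.34 = 489 K; P₂ = P₁(V₁/V₂)^n = 51.0 kPa.

51.0 kPa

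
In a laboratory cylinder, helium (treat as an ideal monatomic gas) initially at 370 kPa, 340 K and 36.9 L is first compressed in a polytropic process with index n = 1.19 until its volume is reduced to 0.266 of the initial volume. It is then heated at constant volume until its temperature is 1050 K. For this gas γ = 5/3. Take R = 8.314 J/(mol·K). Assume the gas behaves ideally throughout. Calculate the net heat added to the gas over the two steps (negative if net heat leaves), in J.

22200 J

n = P₁V₁/(RT₁) = 370×36.9/(8.314×340) = 4.83 mol.
Step 1 — Polytropic n=1.19: T₂ = T₁(V₁/V₂)^(n−1) = 340×(3.76)^0.19 = 437 K; P₂ = P₁(V₁/V₂)^n = 1790 kPa.
W = (P₁V₁−P₂V₂)/(n−1) = (370×36.9−1790×9.82)/0.19 = -20600 J.
ΔU = nCvΔT = 4.83×12.5×(437−340) = 5860 J.
Q = ΔU + W = -14700 J.
State after step 1: P = 1790 kPa, V = 9.82 L, T = 437 K.
Step 2 — Isochoric: V stays 9.82 L; P/T = const ⇒ T₂ = 1050 K, P₂ = 4300 kPa.
W = 0 (no volume change).
ΔU = nCvΔT = 4.83×12.5×(1050−437) = 36900 J.
Q = ΔU = 36900 J.
Net over both steps: W = -20600 J, Q = 22200 J, ΔU = 42800 J.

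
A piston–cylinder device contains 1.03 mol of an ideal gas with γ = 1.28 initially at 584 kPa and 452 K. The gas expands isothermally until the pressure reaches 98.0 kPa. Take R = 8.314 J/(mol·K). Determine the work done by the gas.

6910 J

V₁ = nRT₁/P₁ = 1.03×8.314×452/584 = 6.63 L.
Isothermal: T stays 452 K; PV = const ⇒ V₂ = 39.5 L, P₂ = 98.0 kPa.
W = nRT ln(V₂/V₁) = 1.03×8.314×452×ln(5.96) = 6910 J.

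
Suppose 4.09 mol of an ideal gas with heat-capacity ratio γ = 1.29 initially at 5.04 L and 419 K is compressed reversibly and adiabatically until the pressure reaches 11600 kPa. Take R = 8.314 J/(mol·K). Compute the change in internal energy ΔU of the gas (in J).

P₁ = nRT₁/V₁ = 4.09×8.314×419/5.04 = 2830 kPa.
Adiabatic: T₂/T₁ = (P₂/P₁)^((γ−1)/γ) ⇒ T₂ = 419×(4.10)^0.225 = 576 K; V₂ = 1.69 L.
For an ideal gas ΔU = nCvΔT with Cv = R/(γ−1) = 28.7 J/(mol·K).
ΔU = 4.09×28.7×(576−419) = 18400 J.

18400 J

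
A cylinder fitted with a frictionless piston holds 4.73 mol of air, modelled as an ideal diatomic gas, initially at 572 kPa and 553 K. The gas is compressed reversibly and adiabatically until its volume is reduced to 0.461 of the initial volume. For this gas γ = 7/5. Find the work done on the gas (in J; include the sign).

19700 J

V₁ = nRT₁/P₁ = 4.73×8.314×553/572 = 38.0 L.
Adiabatic: TV^(γ−1) = const ⇒ T₂ = 553×(2.17)^0.400 = 754 K; PV^γ = const ⇒ P₂ = 1690 kPa.
ΔU = nCvΔT = 4.73×20.8×(754−553) = 19700 J.
Q = 0 for an adiabatic process, so W = −ΔU = -19700 J.
Work done on the gas = −W_by = 19700 J.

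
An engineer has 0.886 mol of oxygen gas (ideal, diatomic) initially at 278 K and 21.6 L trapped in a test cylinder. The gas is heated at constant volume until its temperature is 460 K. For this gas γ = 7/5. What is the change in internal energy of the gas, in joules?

P₁ = nRT₁/V₁ = 0.886×8.314×278/21.6 = 94.8 kPa.
Isochoric: V stays 21.6 L; P/T = const ⇒ T₂ = 460 K, P₂ = 157 kPa.
For an ideal gas ΔU = nCvΔT with Cv = (5/2)R = 20.8 J/(mol·K).
ΔU = 0.886×20.8×(460−278) = 3350 J.

3350 J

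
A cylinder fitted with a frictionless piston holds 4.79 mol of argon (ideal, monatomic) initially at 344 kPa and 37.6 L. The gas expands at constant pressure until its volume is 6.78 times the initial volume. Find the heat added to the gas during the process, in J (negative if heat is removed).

T₁ = P₁V₁/(nR) = 344×37.6/(4.79×8.314) = 325 K.
Isobaric: P stays 344 kPa; V/T = const ⇒ T₂ = 2200 K, V₂ = 255 L.
W = PΔV = 344×(255−37.6) kPa·L = 74800 J.
ΔU = nCvΔT = 4.79×12.5×(2200−325) = 112000 J.
Q = ΔU + W = nCpΔT = 187000 J.

187000 J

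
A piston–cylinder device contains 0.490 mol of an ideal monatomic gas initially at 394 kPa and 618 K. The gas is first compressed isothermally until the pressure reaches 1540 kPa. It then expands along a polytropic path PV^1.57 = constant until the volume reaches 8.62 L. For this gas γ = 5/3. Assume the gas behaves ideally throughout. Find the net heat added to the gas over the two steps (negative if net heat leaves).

V₁ = nRT₁/P₁ = 0.490×8.314×618/394 = 6.39 L.
Step 1 — Isothermal: T stays 618 K; PV = const ⇒ V₂ = 1.63 L, P₂ = 1540 kPa.
ΔU = 0 (ideal gas, T constant).
W = nRT ln(V₂/V₁) = 0.490×8.314×618×ln(0.256) = -3430 J.
Q = ΔU + W = -3430 J.
State after step 1: P = 1540 kPa, V = 1.63 L, T = 618 K.
Step 2 — Polytropic n=1.57: T₂ = T₁(V₁/V₂)^(n−1) = 618×(0.190)^0.57 = 240 K; P₂ = P₁(V₁/V₂)^n = 113 kPa.
W = (P₁V₁−P₂V₂)/(n−1) = (1540×1.63−113×8.62)/0.57 = 2700 J.
ΔU = nCvΔT = 0.490×12.5×(240−618) = -2310 J.
Q = ΔU + W = 392 J.
Net over both steps: W = -727 J, Q = -3040 J, ΔU = -2310 J.

-3040 J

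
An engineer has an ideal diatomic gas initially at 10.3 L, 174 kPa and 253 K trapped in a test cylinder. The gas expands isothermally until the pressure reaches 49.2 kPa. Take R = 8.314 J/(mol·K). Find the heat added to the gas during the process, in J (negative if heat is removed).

2260 J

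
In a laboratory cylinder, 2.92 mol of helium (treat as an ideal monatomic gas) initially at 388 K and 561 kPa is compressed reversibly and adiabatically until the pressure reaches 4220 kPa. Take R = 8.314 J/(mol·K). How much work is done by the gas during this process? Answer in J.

V₁ = nRT₁/P₁ = 2.92×8.314×388/561 = 16.8 L.
Adiabatic: T₂/T₁ = (P₂/P₁)^((γ−1)/γ) ⇒ T₂ = 388×(7.52)^0.400 = 870 K; V₂ = 5.00 L.
ΔU = nCvΔT = 2.92×12.5×(870−388) = 17500 J.
Q = 0 for an adiabatic process, so W = −ΔU = -17500 J.

-17500 J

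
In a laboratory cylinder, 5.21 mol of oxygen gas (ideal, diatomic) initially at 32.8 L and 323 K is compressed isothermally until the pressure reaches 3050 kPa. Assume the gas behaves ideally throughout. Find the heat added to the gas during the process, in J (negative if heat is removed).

P₁ = nRT₁/V₁ = 5.21×8.314×323/32.8 = 427 kPa.
Isothermal: T stays 323 K; PV = const ⇒ V₂ = 4.59 L, P₂ = 3050 kPa.
ΔU = 0 (ideal gas, T constant).
W = nRT ln(V₂/V₁) = 5.21×8.314×323×ln(0.140) = -27500 J.
Q = ΔU + W = -27500 J.

-27500 J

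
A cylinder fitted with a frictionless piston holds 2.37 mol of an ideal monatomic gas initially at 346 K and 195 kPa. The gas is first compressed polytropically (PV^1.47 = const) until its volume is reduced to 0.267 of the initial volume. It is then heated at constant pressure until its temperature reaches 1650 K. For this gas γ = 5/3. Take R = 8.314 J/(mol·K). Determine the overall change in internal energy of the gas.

38500 J

V₁ = nRT₁/P₁ = 2.37×8.314×346/195 = 35.0 L.
Step 1 — Polytropic n=1.47: T₂ = T₁(V₁/V₂)^(n−1) = 346×(3.75)^0.47 = 644 K; P₂ = P₁(V₁/V₂)^n = 1360 kPa.
W = (P₁V₁−P₂V₂)/(n−1) = (195×35.0−1360×9.33)/0.47 = -12500 J.
ΔU = nCvΔT = 2.37×12.5×(644−346) = 8800 J.
Q = ΔU + W = -3680 J.
State after step 1: P = 1360 kPa, V = 9.33 L, T = 644 K.
Step 2 — Isobaric: P stays 1360 kPa; V/T = const ⇒ T₂ = 1650 K, V₂ = 23.9 L.
W = PΔV = 1360×(23.9−9.33) kPa·L = 19800 J.
ΔU = nCvΔT = 2.37×12.5×(1650−644) = 29700 J.
Q = ΔU + W = nCpΔT = 49600 J.
Net over both steps: W = 7350 J, Q = 45900 J, ΔU = 38500 J.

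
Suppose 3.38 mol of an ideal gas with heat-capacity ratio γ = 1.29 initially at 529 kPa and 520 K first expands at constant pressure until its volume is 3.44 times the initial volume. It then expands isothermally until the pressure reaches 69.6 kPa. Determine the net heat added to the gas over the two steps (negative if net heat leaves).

V₁ = nRT₁/P₁ = 3.38×8.314×520/529 = 27.6 L.
Step 1 — Isobaric: P stays 529 kPa; V/T = const ⇒ T₂ = 1790 K, V₂ = 95.0 L.
W = PΔV = 529×(95.0−27.6) kPa·L = 35700 J.
ΔU = nCvΔT = 3.38×28.7×(1790−520) = 123000 J.
Q = ΔU + W = nCpΔT = 159000 J.
State after step 1: P = 529 kPa, V = 95.0 L, T = 1790 K.
Step 2 — Isothermal: T stays 1790 K; PV = const ⇒ V₂ = 722 L, P₂ = 69.6 kPa.
ΔU = 0 (ideal gas, T constant).
W = nRT ln(V₂/V₁) = 3.38×8.314×1790×ln(7.60) = 102000 J.
Q = ΔU + W = 102000 J.
Net over both steps: W = 138000 J, Q = 261000 J, ΔU = 123000 J.

261000 J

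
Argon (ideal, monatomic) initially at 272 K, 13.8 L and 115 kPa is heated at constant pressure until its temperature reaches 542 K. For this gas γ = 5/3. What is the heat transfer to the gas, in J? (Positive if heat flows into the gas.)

3940 J

n = P₁V₁/(RT₁) = 115×13.8/(8.314×272) = 0.702 mol.
Isobaric: P stays 115 kPa; V/T = const ⇒ T₂ = 542 K, V₂ = 27.5 L.
W = PΔV = 115×(27.5−13.8) kPa·L = 1580 J.
ΔU = nCvΔT = 0.702×12.5×(542−272) = 2360 J.
Q = ΔU + W = nCpΔT = 3940 J.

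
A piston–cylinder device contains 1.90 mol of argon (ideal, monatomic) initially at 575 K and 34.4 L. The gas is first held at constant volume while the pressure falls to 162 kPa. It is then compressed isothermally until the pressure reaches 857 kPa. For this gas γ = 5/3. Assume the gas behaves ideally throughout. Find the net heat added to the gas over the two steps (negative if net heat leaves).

-14500 J

P₁ = nRT₁/V₁ = 1.90×8.314×575/34.4 = 264 kPa.
Step 1 — Isochoric: V stays 34.4 L; P/T = const ⇒ T₂ = 353 K, P₂ = 162 kPa.
W = 0 (no volume change).
ΔU = nCvΔT = 1.90×12.5×(353−575) = -5270 J.
Q = ΔU = -5270 J.
State after step 1: P = 162 kPa, V = 34.4 L, T = 353 K.
Step 2 — Isothermal: T stays 353 K; PV = const ⇒ V₂ = 6.50 L, P₂ = 857 kPa.
ΔU = 0 (ideal gas, T constant).
W = nRT ln(V₂/V₁) = 1.90×8.314×353×ln(0.189) = -9280 J.
Q = ΔU + W = -9280 J.
Net over both steps: W = -9280 J, Q = -14500 J, ΔU = -5270 J.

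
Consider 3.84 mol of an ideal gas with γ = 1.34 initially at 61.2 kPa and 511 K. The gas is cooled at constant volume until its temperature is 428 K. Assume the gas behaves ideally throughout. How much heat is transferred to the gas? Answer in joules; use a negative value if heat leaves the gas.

-7790 J

V₁ = nRT₁/P₁ = 3.84×8.314×511/61.2 = 267 L.
Isochoric: V stays 267 L; P/T = const ⇒ T₂ = 428 K, P₂ = 51.3 kPa.
W = 0 (no volume change).
ΔU = nCvΔT = 3.84×24.5×(428−511) = -7790 J.
Q = ΔU = -7790 J.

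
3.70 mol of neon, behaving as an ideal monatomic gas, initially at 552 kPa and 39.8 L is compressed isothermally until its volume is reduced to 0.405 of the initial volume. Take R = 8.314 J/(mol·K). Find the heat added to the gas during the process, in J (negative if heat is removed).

T₁ = P₁V₁/(nR) = 552×39.8/(3.70×8.314) = 714 K.
Isothermal: T stays 714 K; PV = const ⇒ V₂ = 16.1 L, P₂ = 1360 kPa.
ΔU = 0 (ideal gas, T constant).
W = nRT ln(V₂/V₁) = 3.70×8.314×714×ln(0.405) = -19900 J.
Q = ΔU + W = -19900 J.

-19900 J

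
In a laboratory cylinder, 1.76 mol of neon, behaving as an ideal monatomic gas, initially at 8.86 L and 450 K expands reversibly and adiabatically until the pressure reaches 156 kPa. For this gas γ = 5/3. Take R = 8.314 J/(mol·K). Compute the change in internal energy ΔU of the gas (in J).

P₁ = nRT₁/V₁ = 1.76×8.314×450/8.86 = 743 kPa.
Adiabatic: T₂/T₁ = (P₂/P₁)^((γ−1)/γ) ⇒ T₂ = 450×(0.210)^0.400 = 241 K; V₂ = 22.6 L.
For an ideal gas ΔU = nCvΔT with Cv = (3/2)R = 12.5 J/(mol·K).
ΔU = 1.76×12.5×(241−450) = -4590 J.

-4590 J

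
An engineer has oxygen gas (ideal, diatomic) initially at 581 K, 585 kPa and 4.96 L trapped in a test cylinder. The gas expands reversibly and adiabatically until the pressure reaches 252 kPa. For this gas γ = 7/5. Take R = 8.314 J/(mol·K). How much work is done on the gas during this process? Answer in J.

n = P₁V₁/(RT₁) = 585×4.96/(8.314×581) = 0.601 mol.
Adiabatic: T₂/T₁ = (P₂/P₁)^((γ−1)/γ) ⇒ T₂ = 581×(0.431)^0.286 = 457 K; V₂ = 9.05 L.
ΔU = nCvΔT = 0.601×20.8×(457−581) = -1550 J.
Q = 0 for an adiabatic process, so W = −ΔU = 1550 J.
Work done on the gas = −W_by = -1550 J.

-1550 J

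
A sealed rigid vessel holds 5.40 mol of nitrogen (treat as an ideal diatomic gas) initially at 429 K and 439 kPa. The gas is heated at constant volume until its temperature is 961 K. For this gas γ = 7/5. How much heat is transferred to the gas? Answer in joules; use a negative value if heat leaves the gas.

V₁ = nRT₁/P₁ = 5.40×8.314×429/439 = 43.9 L.
Isochoric: V stays 43.9 L; P/T = const ⇒ T₂ = 961 K, P₂ = 983 kPa.
W = 0 (no volume change).
ΔU = nCvΔT = 5.40×20.8×(961−429) = 59700 J.
Q = ΔU = 59700 J.

59700 J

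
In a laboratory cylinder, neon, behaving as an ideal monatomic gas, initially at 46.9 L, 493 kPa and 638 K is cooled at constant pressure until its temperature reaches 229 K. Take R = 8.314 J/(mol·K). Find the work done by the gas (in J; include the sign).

-14800 J

n = P₁V₁/(RT₁) = 493×46.9/(8.314×638) = 4.36 mol.
Isobaric: P stays 493 kPa; V/T = const ⇒ T₂ = 229 K, V₂ = 16.8 L.
W = PΔV = 493×(16.8−46.9) kPa·L = -14800 J.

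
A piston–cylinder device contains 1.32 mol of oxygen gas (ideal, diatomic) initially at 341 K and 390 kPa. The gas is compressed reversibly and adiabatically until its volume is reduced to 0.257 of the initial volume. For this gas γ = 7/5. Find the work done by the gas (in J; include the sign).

V₁ = nRT₁/P₁ = 1.32×8.314×341/390 = 9.60 L.
Adiabatic: TV^(γ−1) = const ⇒ T₂ = 341×(3.89)^0.400 = 587 K; PV^γ = const ⇒ P₂ = 2610 kPa.
ΔU = nCvΔT = 1.32×20.8×(587−341) = 6750 J.
Q = 0 for an adiabatic process, so W = −ΔU = -6750 J.

-6750 J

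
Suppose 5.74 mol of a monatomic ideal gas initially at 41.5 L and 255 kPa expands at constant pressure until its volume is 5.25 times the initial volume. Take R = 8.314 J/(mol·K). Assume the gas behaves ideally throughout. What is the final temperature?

T₁ = P₁V₁/(nR) = 255×41.5/(5.74×8.314) = 222 K.
Isobaric: P stays 255 kPa; V/T = const ⇒ T₂ = 1160 K, V₂ = 218 L.

1160 K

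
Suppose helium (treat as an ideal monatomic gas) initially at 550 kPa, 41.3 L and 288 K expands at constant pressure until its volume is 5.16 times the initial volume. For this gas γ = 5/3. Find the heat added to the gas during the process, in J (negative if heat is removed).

n = P₁V₁/(RT₁) = 550×41.3/(8.314×288) = 9.49 mol.
Isobaric: P stays 550 kPa; V/T = const ⇒ T₂ = 1490 K, V₂ = 213 L.
W = PΔV = 550×(213−41.3) kPa·L = 94500 J.
ΔU = nCvΔT = 9.49×12.5×(1490−288) = 142000 J.
Q = ΔU + W = nCpΔT = 236000 J.

236000 J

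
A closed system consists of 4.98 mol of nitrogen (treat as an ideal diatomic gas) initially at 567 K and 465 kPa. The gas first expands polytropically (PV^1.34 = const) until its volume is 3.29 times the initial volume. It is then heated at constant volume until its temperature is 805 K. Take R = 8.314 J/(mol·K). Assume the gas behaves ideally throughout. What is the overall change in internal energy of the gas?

V₁ = nRT₁/P₁ = 4.98×8.314×567/465 = 50.5 L.
Step 1 — Polytropic n=1.34: T₂ = T₁(V₁/V₂)^(n−1) = 567×(0.304)^0.34 = 378 K; P₂ = P₁(V₁/V₂)^n = 94.3 kPa.
W = (P₁V₁−P₂V₂)/(n−1) = (465×50.5−94.3×166)/0.34 = 23000 J.
ΔU = nCvΔT = 4.98×20.8×(378−567) = -19500 J.
Q = ΔU + W = 3450 J.
State after step 1: P = 94.3 kPa, V = 166 L, T = 378 K.
Step 2 — Isochoric: V stays 166 L; P/T = const ⇒ T₂ = 805 K, P₂ = 201 kPa.
W = 0 (no volume change).
ΔU = nCvΔT = 4.98×20.8×(805−378) = 44200 J.
Q = ΔU = 44200 J.
Net over both steps: W = 23000 J, Q = 47600 J, ΔU = 24600 J.

24600 J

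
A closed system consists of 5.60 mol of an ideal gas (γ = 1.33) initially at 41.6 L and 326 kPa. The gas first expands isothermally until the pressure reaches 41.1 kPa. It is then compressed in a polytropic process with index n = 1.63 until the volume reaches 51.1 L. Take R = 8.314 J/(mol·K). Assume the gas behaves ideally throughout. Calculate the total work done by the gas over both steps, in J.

T₁ = P₁V₁/(nR) = 326×41.6/(5.60×8.314) = 291 K.
Step 1 — Isothermal: T stays 291 K; PV = const ⇒ V₂ = 330 L, P₂ = 41.1 kPa.
ΔU = 0 (ideal gas, T constant).
W = nRT ln(V₂/V₁) = 5.60×8.314×291×ln(7.93) = 28100 J.
Q = ΔU + W = 28100 J.
State after step 1: P = 41.1 kPa, V = 330 L, T = 291 K.
Step 2 — Polytropic n=1.63: T₂ = T₁(V₁/V₂)^(n−1) = 291×(6.46)^0.63 = 943 K; P₂ = P₁(V₁/V₂)^n = 859 kPa.
W = (P₁V₁−P₂V₂)/(n−1) = (41.1×330−859×51.1)/0.63 = -48200 J.
ΔU = nCvΔT = 5.60×25.2×(943−291) = 92000 J.
Q = ΔU + W = 43800 J.
Net over both steps: W = -20100 J, Q = 71900 J, ΔU = 92000 J.

-20100 J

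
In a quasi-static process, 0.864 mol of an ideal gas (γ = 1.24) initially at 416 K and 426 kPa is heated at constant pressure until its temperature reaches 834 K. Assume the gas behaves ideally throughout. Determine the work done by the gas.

V₁ = nRT₁/P₁ = 0.864×8.314×416/426 = 7.01 L.
Isobaric: P stays 426 kPa; V/T = const ⇒ T₂ = 834 K, V₂ = 14.1 L.
W = PΔV = 426×(14.1−7.01) kPa·L = 3000 J.

3000 J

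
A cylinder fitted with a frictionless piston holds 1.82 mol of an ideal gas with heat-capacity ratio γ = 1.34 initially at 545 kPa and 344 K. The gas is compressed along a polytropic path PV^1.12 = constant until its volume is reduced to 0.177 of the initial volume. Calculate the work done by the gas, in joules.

-10000 J

V₁ = nRT₁/P₁ = 1.82×8.314×344/545 = 9.55 L.
Polytropic n=1.12: T₂ = T₁(V₁/V₂)^(n−1) = 344×(5.65)^0.12 = 423 K; P₂ = P₁(V₁/V₂)^n = 3790 kPa.
W = (P₁V₁−P₂V₂)/(n−1) = (545×9.55−3790×1.69)/0.12 = -10000 J.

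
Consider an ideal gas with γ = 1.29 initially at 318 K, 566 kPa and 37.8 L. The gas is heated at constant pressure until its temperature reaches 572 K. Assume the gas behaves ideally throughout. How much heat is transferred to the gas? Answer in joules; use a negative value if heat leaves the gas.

n = P₁V₁/(RT₁) = 566×37.8/(8.314×318) = 8.09 mol.
Isobaric: P stays 566 kPa; V/T = const ⇒ T₂ = 572 K, V₂ = 68.0 L.
W = PΔV = 566×(68.0−37.8) kPa·L = 17100 J.
ΔU = nCvΔT = 8.09×28.7×(572−318) = 58900 J.
Q = ΔU + W = nCpΔT = 76000 J.

76000 J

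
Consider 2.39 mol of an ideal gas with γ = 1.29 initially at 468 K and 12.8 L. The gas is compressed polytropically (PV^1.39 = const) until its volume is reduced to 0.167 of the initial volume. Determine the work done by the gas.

-24100 J

P₁ = nRT₁/V₁ = 2.39×8.314×468/12.8 = 727 kPa.
Polytropic n=1.39: T₂ = T₁(V₁/V₂)^(n−1) = 468×(5.99)^0.39 = 941 K; P₂ = P₁(V₁/V₂)^n = 8740 kPa.
W = (P₁V₁−P₂V₂)/(n−1) = (727×12.8−8740×2.14)/0.39 = -24100 J.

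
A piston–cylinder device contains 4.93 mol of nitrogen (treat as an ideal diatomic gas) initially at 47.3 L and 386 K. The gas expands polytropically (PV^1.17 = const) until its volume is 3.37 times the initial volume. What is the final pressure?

P₁ = nRT₁/V₁ = 4.93×8.314×386/47.3 = 334 kPa.
Polytropic n=1.17: T₂ = T₁(V₁/V₂)^(n−1) = 386×(0.297)^0.17 = 314 K; P₂ = P₁(V₁/V₂)^n = 80.7 kPa.

80.7 kPa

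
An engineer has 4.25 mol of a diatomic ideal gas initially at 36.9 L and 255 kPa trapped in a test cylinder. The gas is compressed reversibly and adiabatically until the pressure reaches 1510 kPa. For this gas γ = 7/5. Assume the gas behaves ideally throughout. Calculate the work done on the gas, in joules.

T₁ = P₁V₁/(nR) = 255×36.9/(4.25×8.314) = 266 K.
Adiabatic: T₂/T₁ = (P₂/P₁)^((γ−1)/γ) ⇒ T₂ = 266×(5.92)^0.286 = 443 K; V₂ = 10.4 L.
ΔU = nCvΔT = 4.25×20.8×(443−266) = 15600 J.
Q = 0 for an adiabatic process, so W = −ΔU = -15600 J.
Work done on the gas = −W_by = 15600 J.

15600 J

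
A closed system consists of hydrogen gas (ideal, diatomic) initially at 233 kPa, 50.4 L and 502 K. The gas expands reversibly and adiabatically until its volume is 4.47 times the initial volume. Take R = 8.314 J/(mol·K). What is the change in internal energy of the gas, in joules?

n = P₁V₁/(RT₁) = 233×50.4/(8.314×502) = 2.81 mol.
Adiabatic: TV^(γ−1) = const ⇒ T₂ = 502×(0.224)^0.400 = 276 K; PV^γ = const ⇒ P₂ = 28.6 kPa.
For an ideal gas ΔU = nCvΔT with Cv = (5/2)R = 20.8 J/(mol·K).
ΔU = 2.81×20.8×(276−502) = -13200 J.

-13200 J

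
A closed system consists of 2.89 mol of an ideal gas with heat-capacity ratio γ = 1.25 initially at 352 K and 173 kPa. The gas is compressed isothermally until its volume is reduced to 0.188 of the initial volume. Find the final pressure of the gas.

V₁ = nRT₁/P₁ = 2.89×8.314×352/173 = 48.9 L.
Isothermal: T stays 352 K; PV = const ⇒ V₂ = 9.19 L, P₂ = 920 kPa.

920 kPa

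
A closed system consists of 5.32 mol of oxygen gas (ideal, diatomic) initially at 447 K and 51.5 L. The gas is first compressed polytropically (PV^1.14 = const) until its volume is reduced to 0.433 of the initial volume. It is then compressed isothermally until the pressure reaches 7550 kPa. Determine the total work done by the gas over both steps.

P₁ = nRT₁/V₁ = 5.32×8.314×447/51.5 = 384 kPa.
Step 1 — Polytropic n=1.14: T₂ = T₁(V₁/V₂)^(n−1) = 447×(2.31)^0.14 = 503 K; P₂ = P₁(V₁/V₂)^n = 997 kPa.
W = (P₁V₁−P₂V₂)/(n−1) = (384×51.5−997×22.3)/0.14 = -17600 J.
ΔU = nCvΔT = 5.32×20.8×(503−447) = 6150 J.
Q = ΔU + W = -11400 J.
State after step 1: P = 997 kPa, V = 22.3 L, T = 503 K.
Step 2 — Isothermal: T stays 503 K; PV = const ⇒ V₂ = 2.94 L, P₂ = 7550 kPa.
ΔU = 0 (ideal gas, T constant).
W = nRT ln(V₂/V₁) = 5.32×8.314×503×ln(0.132) = -45000 J.
Q = ΔU + W = -45000 J.
Net over both steps: W = -62600 J, Q = -56400 J, ΔU = 6150 J.

-62600 J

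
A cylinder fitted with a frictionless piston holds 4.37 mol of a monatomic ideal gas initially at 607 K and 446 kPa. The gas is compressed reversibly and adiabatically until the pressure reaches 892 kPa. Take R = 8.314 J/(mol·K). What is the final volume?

V₁ = nRT₁/P₁ = 4.37×8.314×607/446 = 49.4 L.
Adiabatic: T₂/T₁ = (P₂/P₁)^((γ−1)/γ) ⇒ T₂ = 607×(2.00)^0.400 = 801 K; V₂ = 32.6 L.

32.6 L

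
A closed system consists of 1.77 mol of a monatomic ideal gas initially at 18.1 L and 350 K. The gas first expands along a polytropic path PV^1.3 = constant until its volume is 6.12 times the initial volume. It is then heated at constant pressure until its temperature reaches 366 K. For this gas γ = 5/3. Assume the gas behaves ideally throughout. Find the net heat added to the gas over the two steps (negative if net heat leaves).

9950 J

P₁ = nRT₁/V₁ = 1.77×8.314×350/18.1 = 285 kPa.
Step 1 — Polytropic n=1.3: T₂ = T₁(V₁/V₂)^(n−1) = 350×(0.163)^0.30 = 203 K; P₂ = P₁(V₁/V₂)^n = 27.0 kPa.
W = (P₁V₁−P₂V₂)/(n−1) = (285×18.1−27.0×111)/0.30 = 7200 J.
ΔU = nCvΔT = 1.77×12.5×(203−350) = -3240 J.
Q = ΔU + W = 3960 J.
State after step 1: P = 27.0 kPa, V = 111 L, T = 203 K.
Step 2 — Isobaric: P stays 27.0 kPa; V/T = const ⇒ T₂ = 366 K, V₂ = 199 L.
W = PΔV = 27.0×(199−111) kPa·L = 2390 J.
ΔU = nCvΔT = 1.77×12.5×(366−203) = 3590 J.
Q = ΔU + W = nCpΔT = 5990 J.
Net over both steps: W = 9590 J, Q = 9950 J, ΔU = 353 J.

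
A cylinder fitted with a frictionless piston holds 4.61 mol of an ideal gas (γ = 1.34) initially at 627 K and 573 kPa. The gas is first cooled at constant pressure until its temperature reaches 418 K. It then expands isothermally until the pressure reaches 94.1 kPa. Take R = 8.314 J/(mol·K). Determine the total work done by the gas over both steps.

20900 J

V₁ = nRT₁/P₁ = 4.61×8.314×627/573 = 41.9 L.
Step 1 — Isobaric: P stays 573 kPa; V/T = const ⇒ T₂ = 418 K, V₂ = 28.0 L.
W = PΔV = 573×(28.0−41.9) kPa·L = -8010 J.
ΔU = nCvΔT = 4.61×24.5×(418−627) = -23600 J.
Q = ΔU + W = nCpΔT = -31600 J.
State after step 1: P = 573 kPa, V = 28.0 L, T = 418 K.
Step 2 — Isothermal: T stays 418 K; PV = const ⇒ V₂ = 170 L, P₂ = 94.1 kPa.
ΔU = 0 (ideal gas, T constant).
W = nRT ln(V₂/V₁) = 4.61×8.314×418×ln(6.09) = 28900 J.
Q = ΔU + W = 28900 J.
Net over both steps: W = 20900 J, Q = -2630 J, ΔU = -23600 J.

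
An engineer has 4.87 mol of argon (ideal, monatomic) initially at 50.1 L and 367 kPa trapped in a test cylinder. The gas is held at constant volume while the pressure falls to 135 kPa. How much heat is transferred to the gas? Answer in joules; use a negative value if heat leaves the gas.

-17400 J

T₁ = P₁V₁/(nR) = 367×50.1/(4.87×8.314) = 454 K.
Isochoric: V stays 50.1 L; P/T = const ⇒ T₂ = 167 K, P₂ = 135 kPa.
W = 0 (no volume change).
ΔU = nCvΔT = 4.87×12.5×(167−454) = -17400 J.
Q = ΔU = -17400 J.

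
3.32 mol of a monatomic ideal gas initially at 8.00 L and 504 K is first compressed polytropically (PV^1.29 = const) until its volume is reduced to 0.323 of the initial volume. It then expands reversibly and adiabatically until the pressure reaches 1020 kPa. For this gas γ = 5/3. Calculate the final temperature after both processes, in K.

P₁ = nRT₁/V₁ = 3.32×8.314×504/8.00 = 1740 kPa.
Step 1 — Polytropic n=1.29: T₂ = T₁(V₁/V₂)^(n−1) = 504×(3.10)^0.29 = 699 K; P₂ = P₁(V₁/V₂)^n = 7470 kPa.
W = (P₁V₁−P₂V₂)/(n−1) = (1740×8.00−7470×2.58)/0.29 = -18600 J.
ΔU = nCvΔT = 3.32×12.5×(699−504) = 8090 J.
Q = ΔU + W = -10500 J.
State after step 1: P = 7470 kPa, V = 2.58 L, T = 699 K.
Step 2 — Adiabatic: T₂/T₁ = (P₂/P₁)^((γ−1)/γ) ⇒ T₂ = 699×(0.137)^0.400 = 315 K; V₂ = 8.53 L.
ΔU = nCvΔT = 3.32×12.5×(315−699) = -15900 J.
Q = 0 for an adiabatic process, so W = −ΔU = 15900 J.
Net over both steps: W = -2700 J, Q = -10500 J, ΔU = -7810 J.

315 K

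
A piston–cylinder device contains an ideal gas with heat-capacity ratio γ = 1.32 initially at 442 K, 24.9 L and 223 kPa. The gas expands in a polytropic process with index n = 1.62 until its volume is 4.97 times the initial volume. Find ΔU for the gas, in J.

-10900 J

n = P₁V₁/(RT₁) = 223×24.9/(8.314×442) = 1.51 mol.
Polytropic n=1.62: T₂ = T₁(V₁/V₂)^(n−1) = 442×(0.201)^0.62 = 164 K; P₂ = P₁(V₁/V₂)^n = 16.6 kPa.
For an ideal gas ΔU = nCvΔT with Cv = R/(γ−1) = 26.0 J/(mol·K).
ΔU = 1.51×26.0×(164−442) = -10900 J.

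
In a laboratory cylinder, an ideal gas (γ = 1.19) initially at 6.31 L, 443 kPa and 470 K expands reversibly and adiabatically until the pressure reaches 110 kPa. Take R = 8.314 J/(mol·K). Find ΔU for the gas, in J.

-2930 J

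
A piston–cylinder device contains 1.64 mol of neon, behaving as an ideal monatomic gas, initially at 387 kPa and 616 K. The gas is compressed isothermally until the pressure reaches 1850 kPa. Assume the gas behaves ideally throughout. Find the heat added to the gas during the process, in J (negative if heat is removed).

-13100 J

V₁ = nRT₁/P₁ = 1.64×8.314×616/387 = 21.7 L.
Isothermal: T stays 616 K; PV = const ⇒ V₂ = 4.54 L, P₂ = 1850 kPa.
ΔU = 0 (ideal gas, T constant).
W = nRT ln(V₂/V₁) = 1.64×8.314×616×ln(0.209) = -13100 J.
Q = ΔU + W = -13100 J.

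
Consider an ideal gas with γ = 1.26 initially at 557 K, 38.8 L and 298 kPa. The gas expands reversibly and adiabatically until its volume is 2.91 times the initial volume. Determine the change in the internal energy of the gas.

-10800 J

n = P₁V₁/(RT₁) = 298×38.8/(8.314×557) = 2.50 mol.
Adiabatic: TV^(γ−1) = const ⇒ T₂ = 557×(0.344)^0.260 = 422 K; PV^γ = const ⇒ P₂ = 77.6 kPa.
For an ideal gas ΔU = nCvΔT with Cv = R/(γ−1) = 32.0 J/(mol·K).
ΔU = 2.50×32.0×(422−557) = -10800 J.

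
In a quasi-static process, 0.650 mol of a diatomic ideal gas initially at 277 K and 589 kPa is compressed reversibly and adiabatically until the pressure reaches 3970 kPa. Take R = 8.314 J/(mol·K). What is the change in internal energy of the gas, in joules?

2710 J

V₁ = nRT₁/P₁ = 0.650×8.314×277/589 = 2.54 L.
Adiabatic: T₂/T₁ = (P₂/P₁)^((γ−1)/γ) ⇒ T₂ = 277×(6.74)^0.286 = 478 K; V₂ = 0.650 L.
For an ideal gas ΔU = nCvΔT with Cv = (5/2)R = 20.8 J/(mol·K).
ΔU = 0.650×20.8×(478−277) = 2710 J.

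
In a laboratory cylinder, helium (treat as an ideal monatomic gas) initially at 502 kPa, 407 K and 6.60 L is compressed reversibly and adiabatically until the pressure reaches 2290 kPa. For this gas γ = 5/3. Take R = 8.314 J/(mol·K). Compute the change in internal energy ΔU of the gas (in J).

4150 J

n = P₁V₁/(RT₁) = 502×6.60/(8.314×407) = 0.979 mol.
Adiabatic: T₂/T₁ = (P₂/P₁)^((γ−1)/γ) ⇒ T₂ = 407×(4.56)^0.400 = 747 K; V₂ = 2.66 L.
For an ideal gas ΔU = nCvΔT with Cv = (3/2)R = 12.5 J/(mol·K).
ΔU = 0.979×12.5×(747−407) = 4150 J.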